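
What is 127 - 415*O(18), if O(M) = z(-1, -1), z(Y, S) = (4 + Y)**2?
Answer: -3608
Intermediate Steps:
O(M) = 9 (O(M) = (4 - 1)**2 = 3**2 = 9)
127 - 415*O(18) = 127 - 415*9 = 127 - 3735 = -3608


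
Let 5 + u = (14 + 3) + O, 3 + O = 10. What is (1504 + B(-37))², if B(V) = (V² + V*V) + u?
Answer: 18156121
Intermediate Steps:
O = 7 (O = -3 + 10 = 7)
u = 19 (u = -5 + ((14 + 3) + 7) = -5 + (17 + 7) = -5 + 24 = 19)
B(V) = 19 + 2*V² (B(V) = (V² + V*V) + 19 = (V² + V²) + 19 = 2*V² + 19 = 19 + 2*V²)
(1504 + B(-37))² = (1504 + (19 + 2*(-37)²))² = (1504 + (19 + 2*1369))² = (1504 + (19 + 2738))² = (1504 + 2757)² = 4261² = 18156121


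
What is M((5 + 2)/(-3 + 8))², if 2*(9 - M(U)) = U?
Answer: 6889/100 ≈ 68.890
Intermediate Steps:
M(U) = 9 - U/2
M((5 + 2)/(-3 + 8))² = (9 - (5 + 2)/(2*(-3 + 8)))² = (9 - 7/(2*5))² = (9 - ½*7/5)² = (9 - 7/10)² = (83/10)² = 6889/100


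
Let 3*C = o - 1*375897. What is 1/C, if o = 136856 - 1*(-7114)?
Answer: -1/77309 ≈ -1.2935e-5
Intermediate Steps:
o = 143970 (o = 136856 + 7114 = 143970)
C = -77309 (C = (143970 - 1*375897)/3 = (143970 - 375897)/3 = (⅓)*(-231927) = -77309)
1/C = 1/(-77309) = -1/77309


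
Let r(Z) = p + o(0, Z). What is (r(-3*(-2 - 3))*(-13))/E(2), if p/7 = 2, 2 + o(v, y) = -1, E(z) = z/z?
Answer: -143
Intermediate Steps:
E(z) = 1
o(v, y) = -3 (o(v, y) = -2 - 1 = -3)
p = 14 (p = 7*2 = 14)
r(Z) = 11 (r(Z) = 14 - 3 = 11)
(r(-3*(-2 - 3))*(-13))/E(2) = (11*(-13))/1 = -143*1 = -143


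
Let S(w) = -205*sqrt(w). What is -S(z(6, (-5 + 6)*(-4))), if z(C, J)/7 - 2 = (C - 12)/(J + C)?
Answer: 205*I*sqrt(7) ≈ 542.38*I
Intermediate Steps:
z(C, J) = 14 + 7*(-12 + C)/(C + J) (z(C, J) = 14 + 7*((C - 12)/(J + C)) = 14 + 7*((-12 + C)/(C + J)) = 14 + 7*(-12 + C)/(C + J))
-S(z(6, (-5 + 6)*(-4))) = -(-205)*sqrt(7*(-12 + 2*((-5 + 6)*(-4)) + 3*6)/(6 + (-5 + 6)*(-4))) = -(-205)*sqrt(7*(-12 + 2*(1*(-4)) + 18)/(6 + 1*(-4))) = -(-205)*sqrt(7*(-12 + 2*(-4) + 18)/(6 - 4)) = -(-205)*sqrt(7*(-12 - 8 + 18)/2) = -(-205)*sqrt(7*(1/2)*(-2)) = -(-205)*sqrt(-7) = -(-205)*I*sqrt(7) = 205*I*sqrt(7)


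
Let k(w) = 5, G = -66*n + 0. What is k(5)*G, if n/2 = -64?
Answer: 42240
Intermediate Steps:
n = -128 (n = 2*(-64) = -128)
G = 8448 (G = -66*(-128) + 0 = 8448 + 0 = 8448)
k(5)*G = 5*8448 = 42240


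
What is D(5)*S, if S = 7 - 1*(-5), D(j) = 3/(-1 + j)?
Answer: 9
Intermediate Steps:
S = 12 (S = 7 + 5 = 12)
D(5)*S = (3/(-1 + 5))*12 = (3/4)*12 = (3*(¼))*12 = (¾)*12 = 9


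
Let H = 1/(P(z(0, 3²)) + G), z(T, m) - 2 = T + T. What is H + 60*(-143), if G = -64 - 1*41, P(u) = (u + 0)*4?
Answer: -832261/97 ≈ -8580.0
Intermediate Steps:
z(T, m) = 2 + 2*T (z(T, m) = 2 + (T + T) = 2 + 2*T)
P(u) = 4*u (P(u) = u*4 = 4*u)
G = -105 (G = -64 - 41 = -105)
H = -1/97 (H = 1/(4*(2 + 2*0) - 105) = 1/(4*(2 + 0) - 105) = 1/(4*2 - 105) = 1/(8 - 105) = 1/(-97) = -1/97 ≈ -0.010309)
H + 60*(-143) = -1/97 + 60*(-143) = -1/97 - 8580 = -832261/97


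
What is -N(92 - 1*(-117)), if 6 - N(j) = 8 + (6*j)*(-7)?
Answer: -8776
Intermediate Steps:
N(j) = -2 + 42*j (N(j) = 6 - (8 + (6*j)*(-7)) = 6 - (8 - 42*j) = 6 + (-8 + 42*j) = -2 + 42*j)
-N(92 - 1*(-117)) = -(-2 + 42*(92 - 1*(-117))) = -(-2 + 42*(92 + 117)) = -(-2 + 42*209) = -(-2 + 8778) = -1*8776 = -8776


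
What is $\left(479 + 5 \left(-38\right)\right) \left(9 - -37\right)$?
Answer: $13294$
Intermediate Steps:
$\left(479 + 5 \left(-38\right)\right) \left(9 - -37\right) = \left(479 - 190\right) \left(9 + 37\right) = 289 \cdot 46 = 13294$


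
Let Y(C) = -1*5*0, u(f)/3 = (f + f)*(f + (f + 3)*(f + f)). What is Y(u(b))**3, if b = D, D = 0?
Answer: 0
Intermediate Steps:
b = 0
u(f) = 6*f*(f + 2*f*(3 + f)) (u(f) = 3*((f + f)*(f + (f + 3)*(f + f))) = 3*((2*f)*(f + (3 + f)*(2*f))) = 3*((2*f)*(f + 2*f*(3 + f))) = 3*(2*f*(f + 2*f*(3 + f))) = 6*f*(f + 2*f*(3 + f)))
Y(C) = 0 (Y(C) = -5*0 = 0)
Y(u(b))**3 = 0**3 = 0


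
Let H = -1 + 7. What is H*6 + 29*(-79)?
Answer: -2255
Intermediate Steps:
H = 6
H*6 + 29*(-79) = 6*6 + 29*(-79) = 36 - 2291 = -2255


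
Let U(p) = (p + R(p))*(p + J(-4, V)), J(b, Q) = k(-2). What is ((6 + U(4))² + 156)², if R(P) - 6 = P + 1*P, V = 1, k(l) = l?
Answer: 3686400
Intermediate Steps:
J(b, Q) = -2
R(P) = 6 + 2*P (R(P) = 6 + (P + 1*P) = 6 + (P + P) = 6 + 2*P)
U(p) = (-2 + p)*(6 + 3*p) (U(p) = (p + (6 + 2*p))*(p - 2) = (6 + 3*p)*(-2 + p) = (-2 + p)*(6 + 3*p))
((6 + U(4))² + 156)² = ((6 + (-12 + 3*4²))² + 156)² = ((6 + (-12 + 3*16))² + 156)² = ((6 + (-12 + 48))² + 156)² = ((6 + 36)² + 156)² = (42² + 156)² = (1764 + 156)² = 1920² = 3686400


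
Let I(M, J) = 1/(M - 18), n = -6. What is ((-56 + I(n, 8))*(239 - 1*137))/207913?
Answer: -22865/831652 ≈ -0.027493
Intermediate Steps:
I(M, J) = 1/(-18 + M)
((-56 + I(n, 8))*(239 - 1*137))/207913 = ((-56 + 1/(-18 - 6))*(239 - 1*137))/207913 = ((-56 + 1/(-24))*(239 - 137))*(1/207913) = ((-56 - 1/24)*102)*(1/207913) = -1345/24*102*(1/207913) = -22865/4*1/207913 = -22865/831652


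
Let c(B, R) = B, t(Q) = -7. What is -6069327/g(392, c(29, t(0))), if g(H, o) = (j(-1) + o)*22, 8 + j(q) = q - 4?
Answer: -551757/32 ≈ -17242.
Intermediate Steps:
j(q) = -12 + q (j(q) = -8 + (q - 4) = -8 + (-4 + q) = -12 + q)
g(H, o) = -286 + 22*o (g(H, o) = ((-12 - 1) + o)*22 = (-13 + o)*22 = -286 + 22*o)
-6069327/g(392, c(29, t(0))) = -6069327/(-286 + 22*29) = -6069327/(-286 + 638) = -6069327/352 = -6069327*1/352 = -551757/32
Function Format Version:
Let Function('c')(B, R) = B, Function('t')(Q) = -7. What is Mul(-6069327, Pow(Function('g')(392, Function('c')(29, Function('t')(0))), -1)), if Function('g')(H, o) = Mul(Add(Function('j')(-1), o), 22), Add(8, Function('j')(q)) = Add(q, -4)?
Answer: Rational(-551757, 32) ≈ -17242.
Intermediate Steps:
Function('j')(q) = Add(-12, q) (Function('j')(q) = Add(-8, Add(q, -4)) = Add(-8, Add(-4, q)) = Add(-12, q))
Function('g')(H, o) = Add(-286, Mul(22, o)) (Function('g')(H, o) = Mul(Add(Add(-12, -1), o), 22) = Mul(Add(-13, o), 22) = Add(-286, Mul(22, o)))
Mul(-6069327, Pow(Function('g')(392, Function('c')(29, Function('t')(0))), -1)) = Mul(-6069327, Pow(Add(-286, Mul(22, 29)), -1)) = Mul(-6069327, Pow(Add(-286, 638), -1)) = Mul(-6069327, Pow(352, -1)) = Mul(-6069327, Rational(1, 352)) = Rational(-551757, 32)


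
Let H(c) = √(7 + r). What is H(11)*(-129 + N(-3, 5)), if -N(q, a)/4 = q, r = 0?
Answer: -117*√7 ≈ -309.55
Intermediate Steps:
N(q, a) = -4*q
H(c) = √7 (H(c) = √(7 + 0) = √7)
H(11)*(-129 + N(-3, 5)) = √7*(-129 - 4*(-3)) = √7*(-129 + 12) = √7*(-117) = -117*√7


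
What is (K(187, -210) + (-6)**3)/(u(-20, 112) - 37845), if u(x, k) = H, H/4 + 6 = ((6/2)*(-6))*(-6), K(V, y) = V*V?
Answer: -34753/37437 ≈ -0.92831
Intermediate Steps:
K(V, y) = V**2
H = 408 (H = -24 + 4*(((6/2)*(-6))*(-6)) = -24 + 4*(((6*(1/2))*(-6))*(-6)) = -24 + 4*((3*(-6))*(-6)) = -24 + 4*(-18*(-6)) = -24 + 4*108 = -24 + 432 = 408)
u(x, k) = 408
(K(187, -210) + (-6)**3)/(u(-20, 112) - 37845) = (187**2 + (-6)**3)/(408 - 37845) = (34969 - 216)/(-37437) = 34753*(-1/37437) = -34753/37437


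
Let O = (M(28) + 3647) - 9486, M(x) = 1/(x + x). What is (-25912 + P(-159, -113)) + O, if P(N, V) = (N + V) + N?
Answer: -1802191/56 ≈ -32182.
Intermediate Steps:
M(x) = 1/(2*x)
O = -326983/56 (O = ((½)/28 + 3647) - 9486 = ((½)*(1/28) + 3647) - 9486 = (1/56 + 3647) - 9486 = 204233/56 - 9486 = -326983/56 ≈ -5839.0)
P(N, V) = V + 2*N
(-25912 + P(-159, -113)) + O = (-25912 + (-113 + 2*(-159))) - 326983/56 = (-25912 + (-113 - 318)) - 326983/56 = (-25912 - 431) - 326983/56 = -26343 - 326983/56 = -1802191/56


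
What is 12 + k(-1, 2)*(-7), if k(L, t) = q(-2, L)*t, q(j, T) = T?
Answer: 26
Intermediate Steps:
k(L, t) = L*t
12 + k(-1, 2)*(-7) = 12 - 1*2*(-7) = 12 - 2*(-7) = 12 + 14 = 26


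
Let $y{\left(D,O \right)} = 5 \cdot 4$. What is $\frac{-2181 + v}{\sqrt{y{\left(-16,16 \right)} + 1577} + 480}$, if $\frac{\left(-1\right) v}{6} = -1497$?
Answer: $\frac{3264480}{228803} - \frac{6801 \sqrt{1597}}{228803} \approx 13.08$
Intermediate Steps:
$y{\left(D,O \right)} = 20$
$v = 8982$ ($v = \left(-6\right) \left(-1497\right) = 8982$)
$\frac{-2181 + v}{\sqrt{y{\left(-16,16 \right)} + 1577} + 480} = \frac{-2181 + 8982}{\sqrt{20 + 1577} + 480} = \frac{6801}{\sqrt{1597} + 480} = \frac{6801}{480 + \sqrt{1597}}$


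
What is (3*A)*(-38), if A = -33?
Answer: 3762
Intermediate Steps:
(3*A)*(-38) = (3*(-33))*(-38) = -99*(-38) = 3762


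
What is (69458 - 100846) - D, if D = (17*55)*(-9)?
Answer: -22973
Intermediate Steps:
D = -8415 (D = 935*(-9) = -8415)
(69458 - 100846) - D = (69458 - 100846) - 1*(-8415) = -31388 + 8415 = -22973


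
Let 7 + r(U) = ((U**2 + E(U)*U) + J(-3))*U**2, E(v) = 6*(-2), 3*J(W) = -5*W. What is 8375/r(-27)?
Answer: 335/30851 ≈ 0.010859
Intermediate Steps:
J(W) = -5*W/3 (J(W) = (-5*W)/3 = -5*W/3)
E(v) = -12
r(U) = -7 + U**2*(5 + U**2 - 12*U) (r(U) = -7 + ((U**2 - 12*U) - 5/3*(-3))*U**2 = -7 + ((U**2 - 12*U) + 5)*U**2 = -7 + (5 + U**2 - 12*U)*U**2 = -7 + U**2*(5 + U**2 - 12*U))
8375/r(-27) = 8375/(-7 + (-27)**4 - 12*(-27)**3 + 5*(-27)**2) = 8375/(-7 + 531441 - 12*(-19683) + 5*729) = 8375/(-7 + 531441 + 236196 + 3645) = 8375/771275 = 8375*(1/771275) = 335/30851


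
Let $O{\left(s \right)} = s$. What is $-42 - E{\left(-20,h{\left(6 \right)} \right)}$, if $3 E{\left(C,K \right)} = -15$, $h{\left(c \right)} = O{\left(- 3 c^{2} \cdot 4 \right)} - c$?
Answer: $-37$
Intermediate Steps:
$h{\left(c \right)} = - c - 12 c^{2}$ ($h{\left(c \right)} = - 3 c^{2} \cdot 4 - c = - 12 c^{2} - c = - c - 12 c^{2}$)
$E{\left(C,K \right)} = -5$ ($E{\left(C,K \right)} = \frac{1}{3} \left(-15\right) = -5$)
$-42 - E{\left(-20,h{\left(6 \right)} \right)} = -42 - -5 = -42 + 5 = -37$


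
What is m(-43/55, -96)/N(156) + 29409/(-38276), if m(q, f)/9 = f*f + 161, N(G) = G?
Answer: 134401611/248794 ≈ 540.21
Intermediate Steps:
m(q, f) = 1449 + 9*f² (m(q, f) = 9*(f*f + 161) = 9*(f² + 161) = 9*(161 + f²) = 1449 + 9*f²)
m(-43/55, -96)/N(156) + 29409/(-38276) = (1449 + 9*(-96)²)/156 + 29409/(-38276) = (1449 + 9*9216)*(1/156) + 29409*(-1/38276) = (1449 + 82944)*(1/156) - 29409/38276 = 84393*(1/156) - 29409/38276 = 28131/52 - 29409/38276 = 134401611/248794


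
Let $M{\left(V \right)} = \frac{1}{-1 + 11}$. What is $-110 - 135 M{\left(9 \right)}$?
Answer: $- \frac{247}{2} \approx -123.5$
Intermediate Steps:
$M{\left(V \right)} = \frac{1}{10}$
$-110 - 135 M{\left(9 \right)} = -110 - \frac{27}{2} = - \frac{247}{2}$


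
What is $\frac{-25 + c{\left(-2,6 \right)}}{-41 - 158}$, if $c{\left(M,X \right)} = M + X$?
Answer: $\frac{21}{199} \approx 0.10553$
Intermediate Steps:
$\frac{-25 + c{\left(-2,6 \right)}}{-41 - 158} = \frac{-25 + \left(-2 + 6\right)}{-41 - 158} = \frac{-25 + 4}{-199} = \left(-21\right) \left(- \frac{1}{199}\right) = \frac{21}{199}$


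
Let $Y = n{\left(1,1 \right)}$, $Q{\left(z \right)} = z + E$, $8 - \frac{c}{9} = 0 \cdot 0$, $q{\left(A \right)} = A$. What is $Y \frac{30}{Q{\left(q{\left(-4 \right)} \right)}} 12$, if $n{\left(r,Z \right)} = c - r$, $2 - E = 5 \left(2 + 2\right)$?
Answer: $- \frac{12780}{11} \approx -1161.8$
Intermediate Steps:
$c = 72$ ($c = 72 - 9 \cdot 0 \cdot 0 = 72 - 0 = 72 + 0 = 72$)
$E = -18$ ($E = 2 - 5 \left(2 + 2\right) = 2 - 5 \cdot 4 = 2 - 20 = -18$)
$Q{\left(z \right)} = -18 + z$ ($Q{\left(z \right)} = z - 18 = -18 + z$)
$n{\left(r,Z \right)} = 72 - r$
$Y = 71$ ($Y = 72 - 1 = 71$)
$Y \frac{30}{Q{\left(q{\left(-4 \right)} \right)}} 12 = 71 \frac{30}{-18 - 4} \cdot 12 = 71 \frac{30}{-22} \cdot 12 = 71 \cdot 30 \left(- \frac{1}{22}\right) 12 = 71 \left(- \frac{15}{11}\right) 12 = \left(- \frac{1065}{11}\right) 12 = - \frac{12780}{11}$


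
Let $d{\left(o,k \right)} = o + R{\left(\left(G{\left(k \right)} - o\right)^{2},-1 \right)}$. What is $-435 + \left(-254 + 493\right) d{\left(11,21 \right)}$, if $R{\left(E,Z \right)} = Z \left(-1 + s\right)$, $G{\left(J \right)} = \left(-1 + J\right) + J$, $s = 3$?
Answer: $1716$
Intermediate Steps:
$G{\left(J \right)} = -1 + 2 J$
$R{\left(E,Z \right)} = 2 Z$ ($R{\left(E,Z \right)} = Z \left(-1 + 3\right) = Z 2 = 2 Z$)
$d{\left(o,k \right)} = -2 + o$ ($d{\left(o,k \right)} = o + 2 \left(-1\right) = o - 2 = -2 + o$)
$-435 + \left(-254 + 493\right) d{\left(11,21 \right)} = -435 + \left(-254 + 493\right) \left(-2 + 11\right) = -435 + 239 \cdot 9 = -435 + 2151 = 1716$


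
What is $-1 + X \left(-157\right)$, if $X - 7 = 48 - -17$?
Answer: $-11305$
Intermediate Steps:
$X = 72$ ($X = 7 + \left(48 - -17\right) = 7 + \left(48 + 17\right) = 7 + 65 = 72$)
$-1 + X \left(-157\right) = -1 + 72 \left(-157\right) = -1 - 11304 = -11305$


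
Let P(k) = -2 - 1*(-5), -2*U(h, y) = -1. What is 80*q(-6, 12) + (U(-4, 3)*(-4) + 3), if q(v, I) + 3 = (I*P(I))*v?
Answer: -17519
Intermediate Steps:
U(h, y) = ½ (U(h, y) = -½*(-1) = ½)
P(k) = 3 (P(k) = -2 + 5 = 3)
q(v, I) = -3 + 3*I*v (q(v, I) = -3 + (I*3)*v = -3 + (3*I)*v = -3 + 3*I*v)
80*q(-6, 12) + (U(-4, 3)*(-4) + 3) = 80*(-3 + 3*12*(-6)) + ((½)*(-4) + 3) = 80*(-3 - 216) + (-2 + 3) = 80*(-219) + 1 = -17520 + 1 = -17519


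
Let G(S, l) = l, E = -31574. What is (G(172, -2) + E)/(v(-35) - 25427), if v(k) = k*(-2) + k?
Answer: 3947/3174 ≈ 1.2435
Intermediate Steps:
v(k) = -k (v(k) = -2*k + k = -k)
(G(172, -2) + E)/(v(-35) - 25427) = (-2 - 31574)/(-1*(-35) - 25427) = -31576/(35 - 25427) = -31576/(-25392) = -31576*(-1/25392) = 3947/3174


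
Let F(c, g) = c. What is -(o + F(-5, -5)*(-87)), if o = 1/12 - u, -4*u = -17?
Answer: -2585/6 ≈ -430.83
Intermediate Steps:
u = 17/4 (u = -¼*(-17) = 17/4 ≈ 4.2500)
o = -25/6 (o = 1/12 - 1*17/4 = 1/12 - 17/4 = -25/6 ≈ -4.1667)
-(o + F(-5, -5)*(-87)) = -(-25/6 - 5*(-87)) = -(-25/6 + 435) = -1*2585/6 = -2585/6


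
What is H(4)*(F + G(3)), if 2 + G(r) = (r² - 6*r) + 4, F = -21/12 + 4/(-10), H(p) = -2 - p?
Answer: 549/10 ≈ 54.900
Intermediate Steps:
F = -43/20 (F = -21*1/12 + 4*(-⅒) = -7/4 - ⅖ = -43/20 ≈ -2.1500)
G(r) = 2 + r² - 6*r (G(r) = -2 + ((r² - 6*r) + 4) = -2 + (4 + r² - 6*r) = 2 + r² - 6*r)
H(4)*(F + G(3)) = (-2 - 1*4)*(-43/20 + (2 + 3² - 6*3)) = (-2 - 4)*(-43/20 + (2 + 9 - 18)) = -6*(-43/20 - 7) = -6*(-183/20) = 549/10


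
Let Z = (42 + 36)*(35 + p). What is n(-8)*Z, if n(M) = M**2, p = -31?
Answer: 19968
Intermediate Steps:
Z = 312 (Z = (42 + 36)*(35 - 31) = 78*4 = 312)
n(-8)*Z = (-8)**2*312 = 64*312 = 19968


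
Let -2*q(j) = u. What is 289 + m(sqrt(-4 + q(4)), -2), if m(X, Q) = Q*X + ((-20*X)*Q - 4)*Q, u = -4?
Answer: 297 - 82*I*sqrt(2) ≈ 297.0 - 115.97*I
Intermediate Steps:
q(j) = 2 (q(j) = -1/2*(-4) = 2)
m(X, Q) = Q*X + Q*(-4 - 20*Q*X) (m(X, Q) = Q*X + (-20*Q*X - 4)*Q = Q*X + (-4 - 20*Q*X)*Q = Q*X + Q*(-4 - 20*Q*X))
289 + m(sqrt(-4 + q(4)), -2) = 289 - 2*(-4 + sqrt(-4 + 2) - 20*(-2)*sqrt(-4 + 2)) = 289 - 2*(-4 + sqrt(-2) - 20*(-2)*sqrt(-2)) = 289 - 2*(-4 + I*sqrt(2) - 20*(-2)*I*sqrt(2)) = 289 - 2*(-4 + I*sqrt(2) + 40*I*sqrt(2)) = 289 - 2*(-4 + 41*I*sqrt(2)) = 289 + (8 - 82*I*sqrt(2)) = 297 - 82*I*sqrt(2)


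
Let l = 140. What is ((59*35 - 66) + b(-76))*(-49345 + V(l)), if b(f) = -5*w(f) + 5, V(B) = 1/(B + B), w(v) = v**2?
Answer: 92833728681/70 ≈ 1.3262e+9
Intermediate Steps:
V(B) = 1/(2*B)
b(f) = 5 - 5*f**2 (b(f) = -5*f**2 + 5 = 5 - 5*f**2)
((59*35 - 66) + b(-76))*(-49345 + V(l)) = ((59*35 - 66) + (5 - 5*(-76)**2))*(-49345 + (1/2)/140) = ((2065 - 66) + (5 - 5*5776))*(-49345 + (1/2)*(1/140)) = (1999 + (5 - 28880))*(-49345 + 1/280) = (1999 - 28875)*(-13816599/280) = -26876*(-13816599/280) = 92833728681/70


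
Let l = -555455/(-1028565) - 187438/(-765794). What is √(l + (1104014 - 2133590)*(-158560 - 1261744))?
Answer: √1008055895440729777721914513182522/26255630187 ≈ 1.2093e+6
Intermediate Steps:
l = 61815627274/78766890561 (l = -555455*(-1/1028565) - 187438*(-1/765794) = 111091/205713 + 93719/382897 = 61815627274/78766890561 ≈ 0.78479)
√(l + (1104014 - 2133590)*(-158560 - 1261744)) = √(61815627274/78766890561 + (1104014 - 2133590)*(-158560 - 1261744)) = √(61815627274/78766890561 - 1029576*(-1420304)) = √(61815627274/78766890561 + 1462310911104) = √(115181683501146783316618/78766890561) = √1008055895440729777721914513182522/26255630187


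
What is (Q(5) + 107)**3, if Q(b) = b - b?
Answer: 1225043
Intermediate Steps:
Q(b) = 0
(Q(5) + 107)**3 = (0 + 107)**3 = 107**3 = 1225043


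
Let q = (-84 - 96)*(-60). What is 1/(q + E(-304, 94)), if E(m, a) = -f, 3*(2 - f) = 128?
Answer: 3/32522 ≈ 9.2245e-5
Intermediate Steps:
f = -122/3 (f = 2 - ⅓*128 = 2 - 128/3 = -122/3 ≈ -40.667)
E(m, a) = 122/3 (E(m, a) = -1*(-122/3) = 122/3)
q = 10800 (q = -180*(-60) = 10800)
1/(q + E(-304, 94)) = 1/(10800 + 122/3) = 1/(32522/3) = 3/32522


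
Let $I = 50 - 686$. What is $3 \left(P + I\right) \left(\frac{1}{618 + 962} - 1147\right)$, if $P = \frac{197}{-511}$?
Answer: $\frac{1768001822961}{807380} \approx 2.1898 \cdot 10^{6}$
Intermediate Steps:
$I = -636$ ($I = 50 - 686 = -636$)
$P = - \frac{197}{511}$ ($P = 197 \left(- \frac{1}{511}\right) = - \frac{197}{511} \approx -0.38552$)
$3 \left(P + I\right) \left(\frac{1}{618 + 962} - 1147\right) = 3 \left(- \frac{197}{511} - 636\right) \left(\frac{1}{618 + 962} - 1147\right) = 3 \left(- \frac{325193 \left(\frac{1}{1580} - 1147\right)}{511}\right) = 3 \left(\left(- \frac{325193}{511}\right) \left(- \frac{1812259}{1580}\right)\right) = 3 \cdot \frac{589333940987}{807380} = \frac{1768001822961}{807380}$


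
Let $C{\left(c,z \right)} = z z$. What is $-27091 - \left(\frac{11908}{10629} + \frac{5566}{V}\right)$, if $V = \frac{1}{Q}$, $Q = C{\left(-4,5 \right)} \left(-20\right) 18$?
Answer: $\frac{532161163853}{10629} \approx 5.0067 \cdot 10^{7}$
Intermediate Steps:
$C{\left(c,z \right)} = z^{2}$
$Q = -9000$ ($Q = 5^{2} \left(-20\right) 18 = 25 \left(-20\right) 18 = \left(-500\right) 18 = -9000$)
$V = - \frac{1}{9000}$ ($V = \frac{1}{-9000} = - \frac{1}{9000} \approx -0.00011111$)
$-27091 - \left(\frac{11908}{10629} + \frac{5566}{V}\right) = -27091 - \left(-50094000 + \frac{11908}{10629}\right) = -27091 - - \frac{532449114092}{10629} = -27091 + \left(50094000 - \frac{11908}{10629}\right) = -27091 + \frac{532449114092}{10629} = \frac{532161163853}{10629}$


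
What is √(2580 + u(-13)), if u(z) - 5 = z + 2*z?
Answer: √2546 ≈ 50.458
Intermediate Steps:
u(z) = 5 + 3*z (u(z) = 5 + (z + 2*z) = 5 + 3*z)
√(2580 + u(-13)) = √(2580 + (5 + 3*(-13))) = √(2580 + (5 - 39)) = √(2580 - 34) = √2546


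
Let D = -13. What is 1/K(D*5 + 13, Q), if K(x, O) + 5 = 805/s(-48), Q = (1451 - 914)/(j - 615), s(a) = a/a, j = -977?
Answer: 1/800 ≈ 0.0012500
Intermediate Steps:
s(a) = 1
Q = -537/1592 (Q = (1451 - 914)/(-977 - 615) = 537/(-1592) = 537*(-1/1592) = -537/1592 ≈ -0.33731)
K(x, O) = 800 (K(x, O) = -5 + 805/1 = -5 + 805*1 = -5 + 805 = 800)
1/K(D*5 + 13, Q) = 1/800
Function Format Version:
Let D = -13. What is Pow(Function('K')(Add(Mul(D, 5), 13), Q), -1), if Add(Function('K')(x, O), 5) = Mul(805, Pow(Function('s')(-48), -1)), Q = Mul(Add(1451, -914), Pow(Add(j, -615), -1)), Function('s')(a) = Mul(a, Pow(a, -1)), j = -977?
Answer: Rational(1, 800) ≈ 0.0012500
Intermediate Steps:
Function('s')(a) = 1
Q = Rational(-537, 1592) (Q = Mul(Add(1451, -914), Pow(Add(-977, -615), -1)) = Mul(537, Pow(-1592, -1)) = Mul(537, Rational(-1, 1592)) = Rational(-537, 1592) ≈ -0.33731)
Function('K')(x, O) = 800 (Function('K')(x, O) = Add(-5, Mul(805, Pow(1, -1))) = Add(-5, Mul(805, 1)) = Add(-5, 805) = 800)
Pow(Function('K')(Add(Mul(D, 5), 13), Q), -1) = Pow(800, -1) = Rational(1, 800)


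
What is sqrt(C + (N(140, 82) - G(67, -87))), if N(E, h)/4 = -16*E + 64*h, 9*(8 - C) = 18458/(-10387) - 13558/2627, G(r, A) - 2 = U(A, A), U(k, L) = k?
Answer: sqrt(81255408241767247813)/81859947 ≈ 110.12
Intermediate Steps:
G(r, A) = 2 + A
C = 2153954840/245579841 (C = 8 - (18458/(-10387) - 13558/2627)/9 = 8 - (18458*(-1/10387) - 13558*1/2627)/9 = 8 - (-18458/10387 - 13558/2627)/9 = 8 - 1/9*(-189316112/27286649) = 8 + 189316112/245579841 = 2153954840/245579841 ≈ 8.7709)
N(E, h) = -64*E + 256*h (N(E, h) = 4*(-16*E + 64*h) = -64*E + 256*h)
sqrt(C + (N(140, 82) - G(67, -87))) = sqrt(2153954840/245579841 + ((-64*140 + 256*82) - (2 - 87))) = sqrt(2153954840/245579841 + ((-8960 + 20992) - 1*(-85))) = sqrt(2153954840/245579841 + (12032 + 85)) = sqrt(2153954840/245579841 + 12117) = sqrt(2977844888237/245579841) = sqrt(81255408241767247813)/81859947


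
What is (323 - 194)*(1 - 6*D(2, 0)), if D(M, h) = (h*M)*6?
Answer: 129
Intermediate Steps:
D(M, h) = 6*M*h (D(M, h) = (M*h)*6 = 6*M*h)
(323 - 194)*(1 - 6*D(2, 0)) = (323 - 194)*(1 - 36*2*0) = 129*(1 - 6*0) = 129*(1 + 0) = 129*1 = 129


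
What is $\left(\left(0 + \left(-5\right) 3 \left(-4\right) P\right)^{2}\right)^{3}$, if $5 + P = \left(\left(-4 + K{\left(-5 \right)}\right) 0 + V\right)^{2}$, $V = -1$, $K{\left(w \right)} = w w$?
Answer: $191102976000000$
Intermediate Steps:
$K{\left(w \right)} = w^{2}$
$P = -4$ ($P = -5 + \left(\left(-4 + \left(-5\right)^{2}\right) 0 - 1\right)^{2} = -5 + \left(\left(-4 + 25\right) 0 - 1\right)^{2} = -5 + \left(21 \cdot 0 - 1\right)^{2} = -5 + \left(0 - 1\right)^{2} = -5 + \left(-1\right)^{2} = -5 + 1 = -4$)
$\left(\left(0 + \left(-5\right) 3 \left(-4\right) P\right)^{2}\right)^{3} = \left(\left(0 + \left(-5\right) 3 \left(-4\right) \left(-4\right)\right)^{2}\right)^{3} = \left(\left(0 + \left(-15\right) \left(-4\right) \left(-4\right)\right)^{2}\right)^{3} = \left(\left(0 + 60 \left(-4\right)\right)^{2}\right)^{3} = \left(\left(0 - 240\right)^{2}\right)^{3} = \left(\left(-240\right)^{2}\right)^{3} = 57600^{3} = 191102976000000$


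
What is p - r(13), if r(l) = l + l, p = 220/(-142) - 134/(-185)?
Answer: -352346/13135 ≈ -26.825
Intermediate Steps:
p = -10836/13135 (p = 220*(-1/142) - 134*(-1/185) = -110/71 + 134/185 = -10836/13135 ≈ -0.82497)
r(l) = 2*l
p - r(13) = -10836/13135 - 2*13 = -10836/13135 - 1*26 = -10836/13135 - 26 = -352346/13135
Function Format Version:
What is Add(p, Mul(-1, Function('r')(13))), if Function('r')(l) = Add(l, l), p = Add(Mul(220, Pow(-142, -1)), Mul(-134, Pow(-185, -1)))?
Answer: Rational(-352346, 13135) ≈ -26.825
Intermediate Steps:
p = Rational(-10836, 13135) (p = Add(Mul(220, Rational(-1, 142)), Mul(-134, Rational(-1, 185))) = Add(Rational(-110, 71), Rational(134, 185)) = Rational(-10836, 13135) ≈ -0.82497)
Function('r')(l) = Mul(2, l)
Add(p, Mul(-1, Function('r')(13))) = Add(Rational(-10836, 13135), Mul(-1, Mul(2, 13))) = Add(Rational(-10836, 13135), Mul(-1, 26)) = Add(Rational(-10836, 13135), -26) = Rational(-352346, 13135)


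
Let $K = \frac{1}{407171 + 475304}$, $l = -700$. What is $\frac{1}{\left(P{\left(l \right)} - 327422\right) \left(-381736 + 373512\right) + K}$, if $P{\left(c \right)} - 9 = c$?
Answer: $\frac{882475}{2381271697807201} \approx 3.7059 \cdot 10^{-10}$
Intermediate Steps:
$P{\left(c \right)} = 9 + c$
$K = \frac{1}{882475} \approx 1.1332 \cdot 10^{-6}$
$\frac{1}{\left(P{\left(l \right)} - 327422\right) \left(-381736 + 373512\right) + K} = \frac{1}{\left(\left(9 - 700\right) - 327422\right) \left(-381736 + 373512\right) + \frac{1}{882475}} = \frac{1}{\left(-691 - 327422\right) \left(-8224\right) + \frac{1}{882475}} = \frac{1}{\left(-328113\right) \left(-8224\right) + \frac{1}{882475}} = \frac{1}{2698401312 + \frac{1}{882475}} = \frac{1}{\frac{2381271697807201}{882475}} = \frac{882475}{2381271697807201}$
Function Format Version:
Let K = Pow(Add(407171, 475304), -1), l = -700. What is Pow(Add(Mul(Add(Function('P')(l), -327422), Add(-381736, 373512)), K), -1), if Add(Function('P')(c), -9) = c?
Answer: Rational(882475, 2381271697807201) ≈ 3.7059e-10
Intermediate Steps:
Function('P')(c) = Add(9, c)
K = Rational(1, 882475) (K = Pow(882475, -1) = Rational(1, 882475) ≈ 1.1332e-6)
Pow(Add(Mul(Add(Function('P')(l), -327422), Add(-381736, 373512)), K), -1) = Pow(Add(Mul(Add(Add(9, -700), -327422), Add(-381736, 373512)), Rational(1, 882475)), -1) = Pow(Add(Mul(Add(-691, -327422), -8224), Rational(1, 882475)), -1) = Pow(Add(Mul(-328113, -8224), Rational(1, 882475)), -1) = Pow(Add(2698401312, Rational(1, 882475)), -1) = Pow(Rational(2381271697807201, 882475), -1) = Rational(882475, 2381271697807201)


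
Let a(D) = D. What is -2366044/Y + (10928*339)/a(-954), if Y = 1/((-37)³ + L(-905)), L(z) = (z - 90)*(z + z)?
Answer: -658463475313244/159 ≈ -4.1413e+12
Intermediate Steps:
L(z) = 2*z*(-90 + z) (L(z) = (-90 + z)*(2*z) = 2*z*(-90 + z))
Y = 1/1750297 (Y = 1/((-37)³ + 2*(-905)*(-90 - 905)) = 1/(-50653 + 2*(-905)*(-995)) = 1/(-50653 + 1800950) = 1/1750297 ≈ 5.7133e-7)
-2366044/Y + (10928*339)/a(-954) = -2366044/1/1750297 + (10928*339)/(-954) = -2366044*1750297 + 3704592*(-1/954) = -4141279715068 - 617432/159 = -658463475313244/159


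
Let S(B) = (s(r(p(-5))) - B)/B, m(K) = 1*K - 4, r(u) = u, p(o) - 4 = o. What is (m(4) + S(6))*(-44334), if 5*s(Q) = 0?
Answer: 44334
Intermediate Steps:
p(o) = 4 + o
s(Q) = 0 (s(Q) = (1/5)*0 = 0)
m(K) = -4 + K (m(K) = K - 4 = -4 + K)
S(B) = -1 (S(B) = (0 - B)/B = (-B)/B = -1)
(m(4) + S(6))*(-44334) = ((-4 + 4) - 1)*(-44334) = (0 - 1)*(-44334) = -1*(-44334) = 44334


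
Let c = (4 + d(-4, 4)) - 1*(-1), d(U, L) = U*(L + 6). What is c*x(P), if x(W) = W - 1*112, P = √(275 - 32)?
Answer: 3920 - 315*√3 ≈ 3374.4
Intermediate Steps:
P = 9*√3 (P = √243 = 9*√3 ≈ 15.588)
d(U, L) = U*(6 + L)
x(W) = -112 + W (x(W) = W - 112 = -112 + W)
c = -35 (c = (4 - 4*(6 + 4)) - 1*(-1) = (4 - 4*10) + 1 = (4 - 40) + 1 = -36 + 1 = -35)
c*x(P) = -35*(-112 + 9*√3) = 3920 - 315*√3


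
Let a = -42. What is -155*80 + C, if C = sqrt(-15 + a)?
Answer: -12400 + I*sqrt(57) ≈ -12400.0 + 7.5498*I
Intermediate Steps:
C = I*sqrt(57) (C = sqrt(-15 - 42) = sqrt(-57) = I*sqrt(57) ≈ 7.5498*I)
-155*80 + C = -155*80 + I*sqrt(57) = -12400 + I*sqrt(57)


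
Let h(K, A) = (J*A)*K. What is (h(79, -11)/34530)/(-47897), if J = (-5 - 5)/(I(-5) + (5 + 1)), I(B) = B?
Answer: -869/165388341 ≈ -5.2543e-6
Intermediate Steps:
J = -10 (J = (-5 - 5)/(-5 + (5 + 1)) = -10/(-5 + 6) = -10/1 = -10*1 = -10)
h(K, A) = -10*A*K (h(K, A) = (-10*A)*K = -10*A*K)
(h(79, -11)/34530)/(-47897) = (-10*(-11)*79/34530)/(-47897) = (8690*(1/34530))*(-1/47897) = (869/3453)*(-1/47897) = -869/165388341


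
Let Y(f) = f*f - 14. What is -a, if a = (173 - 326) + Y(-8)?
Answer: 103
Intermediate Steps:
Y(f) = -14 + f**2 (Y(f) = f**2 - 14 = -14 + f**2)
a = -103 (a = (173 - 326) + (-14 + (-8)**2) = -153 + (-14 + 64) = -153 + 50 = -103)
-a = -1*(-103) = 103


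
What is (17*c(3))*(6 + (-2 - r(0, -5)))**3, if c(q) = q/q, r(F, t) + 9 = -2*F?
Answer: 37349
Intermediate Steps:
r(F, t) = -9 - 2*F
c(q) = 1
(17*c(3))*(6 + (-2 - r(0, -5)))**3 = (17*1)*(6 + (-2 - (-9 - 2*0)))**3 = 17*(6 + (-2 - (-9 + 0)))**3 = 17*(6 + (-2 - 1*(-9)))**3 = 17*(6 + (-2 + 9))**3 = 17*(6 + 7)**3 = 17*13**3 = 17*2197 = 37349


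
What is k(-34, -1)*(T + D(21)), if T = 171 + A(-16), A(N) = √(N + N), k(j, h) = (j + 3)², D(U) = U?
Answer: 184512 + 3844*I*√2 ≈ 1.8451e+5 + 5436.2*I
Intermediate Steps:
k(j, h) = (3 + j)²
A(N) = √2*√N (A(N) = √(2*N) = √2*√N)
T = 171 + 4*I*√2 (T = 171 + √2*√(-16) = 171 + √2*(4*I) = 171 + 4*I*√2 ≈ 171.0 + 5.6569*I)
k(-34, -1)*(T + D(21)) = (3 - 34)²*((171 + 4*I*√2) + 21) = (-31)²*(192 + 4*I*√2) = 961*(192 + 4*I*√2) = 184512 + 3844*I*√2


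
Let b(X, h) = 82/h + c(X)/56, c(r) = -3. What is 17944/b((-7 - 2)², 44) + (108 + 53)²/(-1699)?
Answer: 18751001381/1894385 ≈ 9898.2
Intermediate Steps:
b(X, h) = -3/56 + 82/h (b(X, h) = 82/h - 3/56 = -3/56 + 82/h)
17944/b((-7 - 2)², 44) + (108 + 53)²/(-1699) = 17944/(-3/56 + 82/44) + (108 + 53)²/(-1699) = 17944/(-3/56 + 82*(1/44)) + 161²*(-1/1699) = 17944/(-3/56 + 41/22) + 25921*(-1/1699) = 17944/(1115/616) - 25921/1699 = 17944*(616/1115) - 25921/1699 = 11053504/1115 - 25921/1699 = 18751001381/1894385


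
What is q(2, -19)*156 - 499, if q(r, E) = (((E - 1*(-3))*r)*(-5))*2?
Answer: 49421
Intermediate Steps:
q(r, E) = -10*r*(3 + E) (q(r, E) = (((E + 3)*r)*(-5))*2 = (((3 + E)*r)*(-5))*2 = ((r*(3 + E))*(-5))*2 = -5*r*(3 + E)*2 = -10*r*(3 + E))
q(2, -19)*156 - 499 = -10*2*(3 - 19)*156 - 499 = -10*2*(-16)*156 - 499 = 320*156 - 499 = 49920 - 499 = 49421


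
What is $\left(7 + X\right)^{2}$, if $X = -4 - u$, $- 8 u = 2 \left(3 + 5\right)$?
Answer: $25$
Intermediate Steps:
$u = -2$ ($u = - \frac{2 \left(3 + 5\right)}{8} = - \frac{2 \cdot 8}{8} = \left(- \frac{1}{8}\right) 16 = -2$)
$X = -2$ ($X = -4 - -2 = -4 + 2 = -2$)
$\left(7 + X\right)^{2} = \left(7 - 2\right)^{2} = 5^{2} = 25$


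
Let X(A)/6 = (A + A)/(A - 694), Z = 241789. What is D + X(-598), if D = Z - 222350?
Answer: 6280591/323 ≈ 19445.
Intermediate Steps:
D = 19439 (D = 241789 - 222350 = 19439)
X(A) = 12*A/(-694 + A) (X(A) = 6*((A + A)/(A - 694)) = 6*((2*A)/(-694 + A)) = 6*(2*A/(-694 + A)) = 12*A/(-694 + A))
D + X(-598) = 19439 + 12*(-598)/(-694 - 598) = 19439 + 12*(-598)/(-1292) = 19439 + 12*(-598)*(-1/1292) = 19439 + 1794/323 = 6280591/323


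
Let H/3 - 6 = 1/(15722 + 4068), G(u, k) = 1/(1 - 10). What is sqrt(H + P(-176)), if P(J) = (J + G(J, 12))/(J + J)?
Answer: sqrt(126247314275830)/2612280 ≈ 4.3012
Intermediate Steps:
G(u, k) = -1/9 (G(u, k) = 1/(-9) = -1/9)
P(J) = (-1/9 + J)/(2*J) (P(J) = (J - 1/9)/(J + J) = (-1/9 + J)/((2*J)) = (-1/9 + J)*(1/(2*J)) = (-1/9 + J)/(2*J))
H = 356223/19790 (H = 18 + 3/(15722 + 4068) = 18 + 3/19790 = 356223/19790 ≈ 18.000)
sqrt(H + P(-176)) = sqrt(356223/19790 + (1/18)*(-1 + 9*(-176))/(-176)) = sqrt(356223/19790 + (1/18)*(-1/176)*(-1 - 1584)) = sqrt(356223/19790 + (1/18)*(-1/176)*(-1585)) = sqrt(356223/19790 + 1585/3168) = sqrt(579940807/31347360) = sqrt(126247314275830)/2612280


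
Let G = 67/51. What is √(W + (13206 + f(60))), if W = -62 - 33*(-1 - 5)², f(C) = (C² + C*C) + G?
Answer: √49828173/51 ≈ 138.41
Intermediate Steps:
G = 67/51 (G = 67*(1/51) = 67/51 ≈ 1.3137)
f(C) = 67/51 + 2*C² (f(C) = (C² + C*C) + 67/51 = (C² + C²) + 67/51 = 2*C² + 67/51 = 67/51 + 2*C²)
W = -1250 (W = -62 - 33*(-6)² = -62 - 33*36 = -62 - 1188 = -1250)
√(W + (13206 + f(60))) = √(-1250 + (13206 + (67/51 + 2*60²))) = √(-1250 + (13206 + (67/51 + 2*3600))) = √(-1250 + (13206 + (67/51 + 7200))) = √(-1250 + (13206 + 367267/51)) = √(-1250 + 1040773/51) = √(977023/51) = √49828173/51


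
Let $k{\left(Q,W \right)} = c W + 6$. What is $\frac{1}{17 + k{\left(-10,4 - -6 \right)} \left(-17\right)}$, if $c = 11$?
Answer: $- \frac{1}{1955} \approx -0.00051151$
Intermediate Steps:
$k{\left(Q,W \right)} = 6 + 11 W$ ($k{\left(Q,W \right)} = 11 W + 6 = 6 + 11 W$)
$\frac{1}{17 + k{\left(-10,4 - -6 \right)} \left(-17\right)} = \frac{1}{17 + \left(6 + 11 \left(4 - -6\right)\right) \left(-17\right)} = \frac{1}{17 + \left(6 + 11 \left(4 + 6\right)\right) \left(-17\right)} = \frac{1}{17 + \left(6 + 11 \cdot 10\right) \left(-17\right)} = \frac{1}{17 + \left(6 + 110\right) \left(-17\right)} = \frac{1}{17 + 116 \left(-17\right)} = \frac{1}{17 - 1972} = \frac{1}{-1955} = - \frac{1}{1955}$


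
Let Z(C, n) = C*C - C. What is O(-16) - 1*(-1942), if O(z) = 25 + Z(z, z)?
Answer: 2239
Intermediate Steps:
Z(C, n) = C² - C
O(z) = 25 + z*(-1 + z)
O(-16) - 1*(-1942) = (25 - 16*(-1 - 16)) - 1*(-1942) = (25 - 16*(-17)) + 1942 = (25 + 272) + 1942 = 297 + 1942 = 2239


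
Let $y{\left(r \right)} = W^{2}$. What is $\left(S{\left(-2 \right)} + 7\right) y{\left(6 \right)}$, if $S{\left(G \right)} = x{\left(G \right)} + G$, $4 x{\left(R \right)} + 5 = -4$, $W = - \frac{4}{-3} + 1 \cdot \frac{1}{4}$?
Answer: $\frac{3971}{576} \approx 6.8941$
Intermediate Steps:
$W = \frac{19}{12}$ ($W = \left(-4\right) \left(- \frac{1}{3}\right) + 1 \cdot \frac{1}{4} = \frac{4}{3} + \frac{1}{4} = \frac{19}{12} \approx 1.5833$)
$x{\left(R \right)} = - \frac{9}{4}$ ($x{\left(R \right)} = - \frac{5}{4} + \frac{1}{4} \left(-4\right) = - \frac{5}{4} - 1 = - \frac{9}{4}$)
$S{\left(G \right)} = - \frac{9}{4} + G$
$y{\left(r \right)} = \frac{361}{144}$ ($y{\left(r \right)} = \left(\frac{19}{12}\right)^{2} = \frac{361}{144}$)
$\left(S{\left(-2 \right)} + 7\right) y{\left(6 \right)} = \left(\left(- \frac{9}{4} - 2\right) + 7\right) \frac{361}{144} = \left(- \frac{17}{4} + 7\right) \frac{361}{144} = \frac{11}{4} \cdot \frac{361}{144} = \frac{3971}{576}$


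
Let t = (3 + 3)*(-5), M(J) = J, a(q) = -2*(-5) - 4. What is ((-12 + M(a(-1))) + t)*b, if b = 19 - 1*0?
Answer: -684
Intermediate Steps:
a(q) = 6 (a(q) = 10 - 4 = 6)
t = -30 (t = 6*(-5) = -30)
b = 19 (b = 19 + 0 = 19)
((-12 + M(a(-1))) + t)*b = ((-12 + 6) - 30)*19 = (-6 - 30)*19 = -36*19 = -684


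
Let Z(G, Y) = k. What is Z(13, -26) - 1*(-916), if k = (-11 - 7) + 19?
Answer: 917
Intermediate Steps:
k = 1 (k = -18 + 19 = 1)
Z(G, Y) = 1
Z(13, -26) - 1*(-916) = 1 - 1*(-916) = 1 + 916 = 917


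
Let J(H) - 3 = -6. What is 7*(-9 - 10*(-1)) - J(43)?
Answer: 10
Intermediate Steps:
J(H) = -3 (J(H) = 3 - 6 = -3)
7*(-9 - 10*(-1)) - J(43) = 7*(-9 - 10*(-1)) - 1*(-3) = 7*(-9 + 10) + 3 = 7*1 + 3 = 7 + 3 = 10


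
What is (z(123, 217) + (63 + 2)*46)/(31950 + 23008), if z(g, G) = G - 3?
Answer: 1602/27479 ≈ 0.058299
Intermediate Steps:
z(g, G) = -3 + G
(z(123, 217) + (63 + 2)*46)/(31950 + 23008) = ((-3 + 217) + (63 + 2)*46)/(31950 + 23008) = (214 + 65*46)/54958 = (214 + 2990)*(1/54958) = 3204*(1/54958) = 1602/27479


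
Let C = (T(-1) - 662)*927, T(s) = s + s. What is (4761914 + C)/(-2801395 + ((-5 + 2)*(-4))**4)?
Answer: -4146386/2780659 ≈ -1.4912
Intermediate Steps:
T(s) = 2*s
C = -615528 (C = (2*(-1) - 662)*927 = (-2 - 662)*927 = -664*927 = -615528)
(4761914 + C)/(-2801395 + ((-5 + 2)*(-4))**4) = (4761914 - 615528)/(-2801395 + ((-5 + 2)*(-4))**4) = 4146386/(-2801395 + (-3*(-4))**4) = 4146386/(-2801395 + 12**4) = 4146386/(-2801395 + 20736) = 4146386/(-2780659) = 4146386*(-1/2780659) = -4146386/2780659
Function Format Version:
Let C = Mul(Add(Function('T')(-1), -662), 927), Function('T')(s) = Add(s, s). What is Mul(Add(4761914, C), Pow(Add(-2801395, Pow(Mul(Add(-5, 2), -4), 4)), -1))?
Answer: Rational(-4146386, 2780659) ≈ -1.4912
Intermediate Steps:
Function('T')(s) = Mul(2, s)
C = -615528 (C = Mul(Add(Mul(2, -1), -662), 927) = Mul(Add(-2, -662), 927) = Mul(-664, 927) = -615528)
Mul(Add(4761914, C), Pow(Add(-2801395, Pow(Mul(Add(-5, 2), -4), 4)), -1)) = Mul(Add(4761914, -615528), Pow(Add(-2801395, Pow(Mul(Add(-5, 2), -4), 4)), -1)) = Mul(4146386, Pow(Add(-2801395, Pow(Mul(-3, -4), 4)), -1)) = Mul(4146386, Pow(Add(-2801395, Pow(12, 4)), -1)) = Mul(4146386, Pow(Add(-2801395, 20736), -1)) = Mul(4146386, Pow(-2780659, -1)) = Mul(4146386, Rational(-1, 2780659)) = Rational(-4146386, 2780659)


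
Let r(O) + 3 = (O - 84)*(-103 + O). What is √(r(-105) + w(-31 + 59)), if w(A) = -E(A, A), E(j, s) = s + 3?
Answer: √39278 ≈ 198.19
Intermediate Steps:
r(O) = -3 + (-103 + O)*(-84 + O) (r(O) = -3 + (O - 84)*(-103 + O) = -3 + (-84 + O)*(-103 + O) = -3 + (-103 + O)*(-84 + O))
E(j, s) = 3 + s
w(A) = -3 - A (w(A) = -(3 + A) = -3 - A)
√(r(-105) + w(-31 + 59)) = √((8649 + (-105)² - 187*(-105)) + (-3 - (-31 + 59))) = √((8649 + 11025 + 19635) + (-3 - 1*28)) = √(39309 + (-3 - 28)) = √(39309 - 31) = √39278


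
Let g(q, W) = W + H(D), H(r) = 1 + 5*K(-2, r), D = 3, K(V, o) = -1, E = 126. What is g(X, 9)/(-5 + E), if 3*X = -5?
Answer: 5/121 ≈ 0.041322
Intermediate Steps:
X = -5/3 (X = (1/3)*(-5) = -5/3 ≈ -1.6667)
H(r) = -4 (H(r) = 1 + 5*(-1) = 1 - 5 = -4)
g(q, W) = -4 + W (g(q, W) = W - 4 = -4 + W)
g(X, 9)/(-5 + E) = (-4 + 9)/(-5 + 126) = 5/121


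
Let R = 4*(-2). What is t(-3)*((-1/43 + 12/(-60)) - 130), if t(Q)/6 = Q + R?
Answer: 1847868/215 ≈ 8594.7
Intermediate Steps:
R = -8
t(Q) = -48 + 6*Q (t(Q) = 6*(Q - 8) = 6*(-8 + Q) = -48 + 6*Q)
t(-3)*((-1/43 + 12/(-60)) - 130) = (-48 + 6*(-3))*((-1/43 + 12/(-60)) - 130) = (-48 - 18)*((-1*1/43 + 12*(-1/60)) - 130) = -66*((-1/43 - 1/5) - 130) = -66*(-48/215 - 130) = -66*(-27998/215) = 1847868/215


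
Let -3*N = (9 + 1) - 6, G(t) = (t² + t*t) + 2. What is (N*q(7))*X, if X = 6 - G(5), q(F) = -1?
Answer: -184/3 ≈ -61.333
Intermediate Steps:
G(t) = 2 + 2*t² (G(t) = (t² + t²) + 2 = 2*t² + 2 = 2 + 2*t²)
N = -4/3 (N = -((9 + 1) - 6)/3 = -(10 - 6)/3 = -⅓*4 = -4/3 ≈ -1.3333)
X = -46 (X = 6 - (2 + 2*5²) = 6 - (2 + 2*25) = 6 - (2 + 50) = 6 - 1*52 = 6 - 52 = -46)
(N*q(7))*X = -4/3*(-1)*(-46) = (4/3)*(-46) = -184/3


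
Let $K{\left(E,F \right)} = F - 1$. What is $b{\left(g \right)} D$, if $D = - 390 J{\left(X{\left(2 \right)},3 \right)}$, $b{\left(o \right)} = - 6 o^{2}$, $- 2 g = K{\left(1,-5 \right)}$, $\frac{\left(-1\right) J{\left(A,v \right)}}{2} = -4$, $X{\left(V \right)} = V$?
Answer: $168480$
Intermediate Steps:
$J{\left(A,v \right)} = 8$ ($J{\left(A,v \right)} = \left(-2\right) \left(-4\right) = 8$)
$K{\left(E,F \right)} = -1 + F$ ($K{\left(E,F \right)} = F - 1 = -1 + F$)
$g = 3$ ($g = - \frac{-1 - 5}{2} = \left(- \frac{1}{2}\right) \left(-6\right) = 3$)
$D = -3120$ ($D = \left(-390\right) 8 = -3120$)
$b{\left(g \right)} D = - 6 \cdot 3^{2} \left(-3120\right) = \left(-6\right) 9 \left(-3120\right) = \left(-54\right) \left(-3120\right) = 168480$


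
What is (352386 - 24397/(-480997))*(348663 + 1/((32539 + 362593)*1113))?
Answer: 25989881884628709174212851/211533782250252 ≈ 1.2286e+11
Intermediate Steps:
(352386 - 24397/(-480997))*(348663 + 1/((32539 + 362593)*1113)) = (352386 - 24397*(-1/480997))*(348663 + (1/1113)/395132) = (352386 + 24397/480997)*(348663 + (1/395132)*(1/1113)) = 169496633239*(348663 + 1/439781916)/480997 = (169496633239/480997)*(153335682178309/439781916) = 25989881884628709174212851/211533782250252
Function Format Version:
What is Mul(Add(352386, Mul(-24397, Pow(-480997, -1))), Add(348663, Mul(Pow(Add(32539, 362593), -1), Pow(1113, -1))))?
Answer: Rational(25989881884628709174212851, 211533782250252) ≈ 1.2286e+11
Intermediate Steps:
Mul(Add(352386, Mul(-24397, Pow(-480997, -1))), Add(348663, Mul(Pow(Add(32539, 362593), -1), Pow(1113, -1)))) = Mul(Add(352386, Mul(-24397, Rational(-1, 480997))), Add(348663, Mul(Pow(395132, -1), Rational(1, 1113)))) = Mul(Add(352386, Rational(24397, 480997)), Add(348663, Mul(Rational(1, 395132), Rational(1, 1113)))) = Mul(Rational(169496633239, 480997), Add(348663, Rational(1, 439781916))) = Mul(Rational(169496633239, 480997), Rational(153335682178309, 439781916)) = Rational(25989881884628709174212851, 211533782250252)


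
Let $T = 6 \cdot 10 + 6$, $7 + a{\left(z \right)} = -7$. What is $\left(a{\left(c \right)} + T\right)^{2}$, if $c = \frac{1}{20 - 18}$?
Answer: $2704$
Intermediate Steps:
$c = \frac{1}{2} \approx 0.5$
$a{\left(z \right)} = -14$ ($a{\left(z \right)} = -7 - 7 = -14$)
$T = 66$ ($T = 60 + 6 = 66$)
$\left(a{\left(c \right)} + T\right)^{2} = \left(-14 + 66\right)^{2} = 52^{2} = 2704$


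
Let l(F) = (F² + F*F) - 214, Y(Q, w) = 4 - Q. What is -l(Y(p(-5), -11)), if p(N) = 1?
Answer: 196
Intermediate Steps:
l(F) = -214 + 2*F² (l(F) = (F² + F²) - 214 = 2*F² - 214 = -214 + 2*F²)
-l(Y(p(-5), -11)) = -(-214 + 2*(4 - 1*1)²) = -(-214 + 2*(4 - 1)²) = -(-214 + 2*3²) = -(-214 + 2*9) = -(-214 + 18) = -1*(-196) = 196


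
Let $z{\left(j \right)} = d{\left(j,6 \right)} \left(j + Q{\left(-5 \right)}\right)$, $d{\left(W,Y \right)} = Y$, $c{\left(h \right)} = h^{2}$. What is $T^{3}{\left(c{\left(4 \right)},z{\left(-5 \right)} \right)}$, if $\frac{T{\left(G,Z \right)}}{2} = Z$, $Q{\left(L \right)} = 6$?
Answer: $1728$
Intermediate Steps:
$z{\left(j \right)} = 36 + 6 j$ ($z{\left(j \right)} = 6 \left(j + 6\right) = 6 \left(6 + j\right) = 36 + 6 j$)
$T{\left(G,Z \right)} = 2 Z$
$T^{3}{\left(c{\left(4 \right)},z{\left(-5 \right)} \right)} = \left(2 \left(36 + 6 \left(-5\right)\right)\right)^{3} = \left(2 \left(36 - 30\right)\right)^{3} = \left(2 \cdot 6\right)^{3} = 12^{3} = 1728$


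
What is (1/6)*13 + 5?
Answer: 43/6 ≈ 7.1667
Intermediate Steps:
(1/6)*13 + 5 = (1*(⅙))*13 + 5 = (⅙)*13 + 5 = 13/6 + 5 = 43/6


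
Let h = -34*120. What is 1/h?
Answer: -1/4080 ≈ -0.00024510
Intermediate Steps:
h = -4080
1/h = 1/(-4080) = -1/4080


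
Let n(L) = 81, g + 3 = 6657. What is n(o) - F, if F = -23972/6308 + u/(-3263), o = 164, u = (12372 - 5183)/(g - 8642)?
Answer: 9532684737/112414868 ≈ 84.799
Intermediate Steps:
g = 6654 (g = -3 + 6657 = 6654)
u = -1027/284 (u = (12372 - 5183)/(6654 - 8642) = 7189/(-1988) = 7189*(-1/1988) = -1027/284 ≈ -3.6162)
F = -427080429/112414868 (F = -23972/6308 - 1027/284/(-3263) = -23972*1/6308 - 1027/284*(-1/3263) = -5993/1577 + 79/71284 = -427080429/112414868 ≈ -3.7991)
n(o) - F = 81 - 1*(-427080429/112414868) = 81 + 427080429/112414868 = 9532684737/112414868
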